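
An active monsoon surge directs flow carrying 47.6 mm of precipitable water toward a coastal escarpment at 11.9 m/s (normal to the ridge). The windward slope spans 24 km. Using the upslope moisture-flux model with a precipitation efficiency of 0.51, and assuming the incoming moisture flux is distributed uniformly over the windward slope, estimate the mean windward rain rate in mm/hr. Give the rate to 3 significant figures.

Incoming column moisture flux per unit ridge length: F = V × PW = 11.9 × 47.6 = 566.44 mm·m/s.
Spread over the 24 km slope with efficiency ε = 0.51: R = ε·F/W = 0.51 × 566.44 / 24000 m = 1.204e-02 mm/s.
R = 1.204e-02 × 3600 = 43.3 mm/hr.

R ≈ 43.3 mm/hr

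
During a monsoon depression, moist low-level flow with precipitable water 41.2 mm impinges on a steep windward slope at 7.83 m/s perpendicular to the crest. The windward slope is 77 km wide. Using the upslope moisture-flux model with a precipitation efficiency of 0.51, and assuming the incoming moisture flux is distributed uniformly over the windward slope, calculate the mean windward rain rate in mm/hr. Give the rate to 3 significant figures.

Incoming column moisture flux per unit ridge length: F = V × PW = 7.83 × 41.2 = 322.596 mm·m/s.
Spread over the 77 km slope with efficiency ε = 0.51: R = ε·F/W = 0.51 × 322.596 / 77000 m = 2.137e-03 mm/s.
R = 2.137e-03 × 3600 = 7.69 mm/hr.

R ≈ 7.69 mm/hr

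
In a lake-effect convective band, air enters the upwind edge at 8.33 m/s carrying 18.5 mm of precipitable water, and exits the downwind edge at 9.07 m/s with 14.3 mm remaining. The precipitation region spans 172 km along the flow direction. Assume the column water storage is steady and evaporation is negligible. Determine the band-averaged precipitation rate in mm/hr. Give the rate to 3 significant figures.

Column moisture flux per unit crosswind length is F = V × PW.
Inflow: F_in = 8.33 × 18.5 = 154.105 mm·m/s
Outflow: F_out = 9.07 × 14.3 = 129.701 mm·m/s
Steady-state rate R = (F_in − F_out)/L = (154.105 − 129.701) / 172000 m = 1.419e-04 mm/s.
R = 1.419e-04 × 3600 = 0.511 mm/hr.

R ≈ 0.511 mm/hr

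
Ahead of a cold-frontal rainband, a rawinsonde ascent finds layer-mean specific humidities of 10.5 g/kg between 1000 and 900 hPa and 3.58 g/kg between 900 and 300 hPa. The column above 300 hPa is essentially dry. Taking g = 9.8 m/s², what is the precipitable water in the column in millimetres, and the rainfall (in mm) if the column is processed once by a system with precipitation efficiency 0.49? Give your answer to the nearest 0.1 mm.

PW ≈ 32.6 mm; rainfall ≈ 16.0 mm

Precipitable water is the column-integrated vapour mass per unit area: PW = (1/g) Σ q̄ Δp, with q in kg/kg and Δp in Pa (1 kg/m² of water = 1 mm).
Layer 1000–900 hPa: Δp = 100 hPa = 10000 Pa, q̄ = 0.0105 kg/kg → 0.0105 × 10000 / 9.8 = 10.71 mm
Layer 900–300 hPa: Δp = 600 hPa = 60000 Pa, q̄ = 0.00358 kg/kg → 0.00358 × 60000 / 9.8 = 21.92 mm
PW = 10.71 + 21.92 = 32.63 ≈ 32.6 mm.
Rainfall = ε × PW = 0.49 × 32.6 = 16.0 mm.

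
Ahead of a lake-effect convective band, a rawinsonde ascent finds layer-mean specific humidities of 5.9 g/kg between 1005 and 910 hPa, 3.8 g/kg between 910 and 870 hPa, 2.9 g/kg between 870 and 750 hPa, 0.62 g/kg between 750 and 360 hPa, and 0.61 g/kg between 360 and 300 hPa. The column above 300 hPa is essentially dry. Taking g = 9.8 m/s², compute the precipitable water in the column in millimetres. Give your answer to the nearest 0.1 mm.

Precipitable water is the column-integrated vapour mass per unit area: PW = (1/g) Σ q̄ Δp, with q in kg/kg and Δp in Pa (1 kg/m² of water = 1 mm).
Layer 1005–910 hPa: Δp = 95 hPa = 9500 Pa, q̄ = 0.0059 kg/kg → 0.0059 × 9500 / 9.8 = 5.72 mm
Layer 910–870 hPa: Δp = 40 hPa = 4000 Pa, q̄ = 0.0038 kg/kg → 0.0038 × 4000 / 9.8 = 1.55 mm
Layer 870–750 hPa: Δp = 120 hPa = 12000 Pa, q̄ = 0.0029 kg/kg → 0.0029 × 12000 / 9.8 = 3.55 mm
Layer 750–360 hPa: Δp = 390 hPa = 39000 Pa, q̄ = 0.00062 kg/kg → 0.00062 × 39000 / 9.8 = 2.47 mm
Layer 360–300 hPa: Δp = 60 hPa = 6000 Pa, q̄ = 0.00061 kg/kg → 0.00061 × 6000 / 9.8 = 0.37 mm
PW = 5.72 + 1.55 + 3.55 + 2.47 + 0.37 = 13.66 ≈ 13.7 mm.

PW ≈ 13.7 mm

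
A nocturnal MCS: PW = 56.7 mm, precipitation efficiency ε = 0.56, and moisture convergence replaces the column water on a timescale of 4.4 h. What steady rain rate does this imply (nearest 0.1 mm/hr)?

R ≈ 7.2 mm/hr

Each overturning extracts ε × PW = 0.56 × 56.7 = 31.752 mm.
Rate = ε·PW / τ = 31.752 / 4.4 h = 7.2 mm/hr.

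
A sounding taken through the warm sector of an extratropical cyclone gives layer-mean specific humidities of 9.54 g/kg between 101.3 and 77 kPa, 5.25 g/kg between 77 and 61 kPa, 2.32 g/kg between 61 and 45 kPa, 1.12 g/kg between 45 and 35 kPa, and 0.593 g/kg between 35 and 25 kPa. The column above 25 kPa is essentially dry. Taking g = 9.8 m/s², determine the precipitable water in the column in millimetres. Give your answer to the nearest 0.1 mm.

PW ≈ 37.8 mm

Precipitable water is the column-integrated vapour mass per unit area: PW = (1/g) Σ q̄ Δp, with q in kg/kg and Δp in Pa (1 kg/m² of water = 1 mm).
Layer 101.3–77 kPa: Δp = 243 hPa = 24300 Pa, q̄ = 0.00954 kg/kg → 0.00954 × 24300 / 9.8 = 23.66 mm
Layer 77–61 kPa: Δp = 160 hPa = 16000 Pa, q̄ = 0.00525 kg/kg → 0.00525 × 16000 / 9.8 = 8.57 mm
Layer 61–45 kPa: Δp = 160 hPa = 16000 Pa, q̄ = 0.00232 kg/kg → 0.00232 × 16000 / 9.8 = 3.79 mm
Layer 45–35 kPa: Δp = 100 hPa = 10000 Pa, q̄ = 0.00112 kg/kg → 0.00112 × 10000 / 9.8 = 1.14 mm
Layer 35–25 kPa: Δp = 100 hPa = 10000 Pa, q̄ = 0.000593 kg/kg → 0.000593 × 10000 / 9.8 = 0.61 mm
PW = 23.66 + 8.57 + 3.79 + 1.14 + 0.61 = 37.77 ≈ 37.8 mm.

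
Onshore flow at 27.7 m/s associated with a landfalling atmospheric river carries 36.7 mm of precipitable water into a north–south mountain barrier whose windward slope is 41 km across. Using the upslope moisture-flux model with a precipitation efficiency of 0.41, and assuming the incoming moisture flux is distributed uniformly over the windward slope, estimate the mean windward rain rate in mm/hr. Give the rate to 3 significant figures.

R ≈ 36.6 mm/hr

Incoming column moisture flux per unit ridge length: F = V × PW = 27.7 × 36.7 = 1016.59 mm·m/s.
Spread over the 41 km slope with efficiency ε = 0.41: R = ε·F/W = 0.41 × 1016.59 / 41000 m = 1.017e-02 mm/s.
R = 1.017e-02 × 3600 = 36.6 mm/hr.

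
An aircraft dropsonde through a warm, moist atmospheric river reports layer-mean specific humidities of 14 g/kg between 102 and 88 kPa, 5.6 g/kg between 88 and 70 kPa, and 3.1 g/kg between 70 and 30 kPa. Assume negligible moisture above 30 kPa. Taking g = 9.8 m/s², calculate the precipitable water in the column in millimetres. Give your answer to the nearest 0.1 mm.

Precipitable water is the column-integrated vapour mass per unit area: PW = (1/g) Σ q̄ Δp, with q in kg/kg and Δp in Pa (1 kg/m² of water = 1 mm).
Layer 102–88 kPa: Δp = 140 hPa = 14000 Pa, q̄ = 0.014 kg/kg → 0.014 × 14000 / 9.8 = 20.00 mm
Layer 88–70 kPa: Δp = 180 hPa = 18000 Pa, q̄ = 0.0056 kg/kg → 0.0056 × 18000 / 9.8 = 10.29 mm
Layer 70–30 kPa: Δp = 400 hPa = 40000 Pa, q̄ = 0.0031 kg/kg → 0.0031 × 40000 / 9.8 = 12.65 mm
PW = 20.00 + 10.29 + 12.65 = 42.94 ≈ 42.9 mm.

PW ≈ 42.9 mm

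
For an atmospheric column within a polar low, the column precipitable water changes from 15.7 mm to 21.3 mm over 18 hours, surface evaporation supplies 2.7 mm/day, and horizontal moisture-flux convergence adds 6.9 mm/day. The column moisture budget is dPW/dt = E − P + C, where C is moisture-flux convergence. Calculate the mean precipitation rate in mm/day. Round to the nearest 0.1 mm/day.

dPW/dt = (21.3 − 15.7) mm / (18/24 day) = +7.467 mm/day.
P = E + C − dPW/dt = 2.7 + (6.9) − (+7.467) = 2.1 mm/day.

P ≈ 2.1 mm/day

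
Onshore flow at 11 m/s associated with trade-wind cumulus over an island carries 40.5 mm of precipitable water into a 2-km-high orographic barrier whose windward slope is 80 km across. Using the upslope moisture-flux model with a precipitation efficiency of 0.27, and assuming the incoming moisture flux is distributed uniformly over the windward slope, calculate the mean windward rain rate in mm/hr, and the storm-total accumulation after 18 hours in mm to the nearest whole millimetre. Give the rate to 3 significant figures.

Incoming column moisture flux per unit ridge length: F = V × PW = 11 × 40.5 = 445.5 mm·m/s.
Spread over the 80 km slope with efficiency ε = 0.27: R = ε·F/W = 0.27 × 445.5 / 80000 m = 1.504e-03 mm/s.
R = 1.504e-03 × 3600 = 5.41 mm/hr.
Over 18 h: total = 5.41 × 18 = 97.38 ≈ 97 mm.

R ≈ 5.41 mm/hr; total ≈ 97 mm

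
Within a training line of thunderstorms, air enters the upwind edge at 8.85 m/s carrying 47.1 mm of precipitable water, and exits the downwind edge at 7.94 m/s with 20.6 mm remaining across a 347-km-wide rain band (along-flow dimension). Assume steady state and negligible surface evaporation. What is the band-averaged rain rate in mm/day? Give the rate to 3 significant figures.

R ≈ 63.1 mm/day

Column moisture flux per unit crosswind length is F = V × PW.
Inflow: F_in = 8.85 × 47.1 = 416.835 mm·m/s
Outflow: F_out = 7.94 × 20.6 = 163.564 mm·m/s
Steady-state rate R = (F_in − F_out)/L = (416.835 − 163.564) / 347000 m = 7.299e-04 mm/s.
R = 7.299e-04 × 3600 × 24 = 63.1 mm/day.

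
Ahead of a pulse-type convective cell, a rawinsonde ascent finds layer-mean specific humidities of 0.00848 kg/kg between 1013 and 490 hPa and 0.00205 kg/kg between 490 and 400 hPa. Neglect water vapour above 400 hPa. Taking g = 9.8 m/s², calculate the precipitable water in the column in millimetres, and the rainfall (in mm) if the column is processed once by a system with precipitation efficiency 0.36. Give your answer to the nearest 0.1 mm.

Precipitable water is the column-integrated vapour mass per unit area: PW = (1/g) Σ q̄ Δp, with q in kg/kg and Δp in Pa (1 kg/m² of water = 1 mm).
Layer 1013–490 hPa: Δp = 523 hPa = 52300 Pa, q̄ = 0.00848 kg/kg → 0.00848 × 52300 / 9.8 = 45.26 mm
Layer 490–400 hPa: Δp = 90 hPa = 9000 Pa, q̄ = 0.00205 kg/kg → 0.00205 × 9000 / 9.8 = 1.88 mm
PW = 45.26 + 1.88 = 47.14 ≈ 47.1 mm.
Rainfall = ε × PW = 0.36 × 47.1 = 17.0 mm.

PW ≈ 47.1 mm; rainfall ≈ 17.0 mm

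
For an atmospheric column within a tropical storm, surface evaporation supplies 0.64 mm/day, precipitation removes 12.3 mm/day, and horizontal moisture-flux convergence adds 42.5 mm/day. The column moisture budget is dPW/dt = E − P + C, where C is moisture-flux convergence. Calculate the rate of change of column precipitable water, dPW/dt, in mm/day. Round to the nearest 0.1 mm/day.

dPW/dt = E − P + C = 0.64 − 12.3 + (42.5) = 30.8 mm/day.

dPW/dt ≈ 30.8 mm/day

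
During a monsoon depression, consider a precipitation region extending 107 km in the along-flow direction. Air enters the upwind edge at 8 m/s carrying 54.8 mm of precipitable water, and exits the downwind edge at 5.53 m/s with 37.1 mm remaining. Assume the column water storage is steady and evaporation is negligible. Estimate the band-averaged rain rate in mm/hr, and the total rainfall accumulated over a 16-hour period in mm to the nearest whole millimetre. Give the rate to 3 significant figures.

R ≈ 7.85 mm/hr; total ≈ 126 mm

Column moisture flux per unit crosswind length is F = V × PW.
Inflow: F_in = 8 × 54.8 = 438.4 mm·m/s
Outflow: F_out = 5.53 × 37.1 = 205.163 mm·m/s
Steady-state rate R = (F_in − F_out)/L = (438.4 − 205.163) / 107000 m = 2.180e-03 mm/s.
R = 2.180e-03 × 3600 = 7.85 mm/hr.
Over 16 h: total = 7.85 × 16 = 125.6 ≈ 126 mm.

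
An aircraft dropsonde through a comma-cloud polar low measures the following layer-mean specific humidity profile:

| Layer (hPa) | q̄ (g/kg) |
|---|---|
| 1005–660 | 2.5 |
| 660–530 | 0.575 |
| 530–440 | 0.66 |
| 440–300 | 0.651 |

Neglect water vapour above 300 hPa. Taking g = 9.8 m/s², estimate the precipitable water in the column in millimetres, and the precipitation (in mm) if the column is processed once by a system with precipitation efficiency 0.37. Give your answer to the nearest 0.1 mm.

Precipitable water is the column-integrated vapour mass per unit area: PW = (1/g) Σ q̄ Δp, with q in kg/kg and Δp in Pa (1 kg/m² of water = 1 mm).
Layer 1005–660 hPa: Δp = 345 hPa = 34500 Pa, q̄ = 0.0025 kg/kg → 0.0025 × 34500 / 9.8 = 8.80 mm
Layer 660–530 hPa: Δp = 130 hPa = 13000 Pa, q̄ = 0.000575 kg/kg → 0.000575 × 13000 / 9.8 = 0.76 mm
Layer 530–440 hPa: Δp = 90 hPa = 9000 Pa, q̄ = 0.00066 kg/kg → 0.00066 × 9000 / 9.8 = 0.61 mm
Layer 440–300 hPa: Δp = 140 hPa = 14000 Pa, q̄ = 0.000651 kg/kg → 0.000651 × 14000 / 9.8 = 0.93 mm
PW = 8.80 + 0.76 + 0.61 + 0.93 = 11.10 ≈ 11.1 mm.
Precipitation = ε × PW = 0.37 × 11.1 = 4.1 mm.

PW ≈ 11.1 mm; precipitation ≈ 4.1 mm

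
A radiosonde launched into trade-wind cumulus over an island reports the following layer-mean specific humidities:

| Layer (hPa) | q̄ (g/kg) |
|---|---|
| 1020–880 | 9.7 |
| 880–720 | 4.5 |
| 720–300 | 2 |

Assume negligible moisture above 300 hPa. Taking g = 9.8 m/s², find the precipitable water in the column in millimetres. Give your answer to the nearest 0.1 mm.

Precipitable water is the column-integrated vapour mass per unit area: PW = (1/g) Σ q̄ Δp, with q in kg/kg and Δp in Pa (1 kg/m² of water = 1 mm).
Layer 1020–880 hPa: Δp = 140 hPa = 14000 Pa, q̄ = 0.0097 kg/kg → 0.0097 × 14000 / 9.8 = 13.86 mm
Layer 880–720 hPa: Δp = 160 hPa = 16000 Pa, q̄ = 0.0045 kg/kg → 0.0045 × 16000 / 9.8 = 7.35 mm
Layer 720–300 hPa: Δp = 420 hPa = 42000 Pa, q̄ = 0.002 kg/kg → 0.002 × 42000 / 9.8 = 8.57 mm
PW = 13.86 + 7.35 + 8.57 = 29.78 ≈ 29.8 mm.

PW ≈ 29.8 mm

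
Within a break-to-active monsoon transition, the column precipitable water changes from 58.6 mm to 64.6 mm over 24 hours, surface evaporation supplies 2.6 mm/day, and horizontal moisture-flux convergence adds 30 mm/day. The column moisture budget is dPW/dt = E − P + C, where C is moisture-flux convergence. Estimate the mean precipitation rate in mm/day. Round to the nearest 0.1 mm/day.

dPW/dt = (64.6 − 58.6) mm / (24/24 day) = +6.000 mm/day.
P = E + C − dPW/dt = 2.6 + (30) − (+6.000) = 26.6 mm/day.

P ≈ 26.6 mm/day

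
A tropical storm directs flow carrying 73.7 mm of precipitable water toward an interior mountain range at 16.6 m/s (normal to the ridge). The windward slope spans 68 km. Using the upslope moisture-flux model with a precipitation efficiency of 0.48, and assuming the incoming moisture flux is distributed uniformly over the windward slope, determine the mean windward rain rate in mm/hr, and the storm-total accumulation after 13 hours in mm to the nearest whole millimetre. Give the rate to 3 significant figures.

R ≈ 31.1 mm/hr; total ≈ 404 mm

Incoming column moisture flux per unit ridge length: F = V × PW = 16.6 × 73.7 = 1223.42 mm·m/s.
Spread over the 68 km slope with efficiency ε = 0.48: R = ε·F/W = 0.48 × 1223.42 / 68000 m = 8.636e-03 mm/s.
R = 8.636e-03 × 3600 = 31.1 mm/hr.
Over 13 h: total = 31.1 × 13 = 404.3 ≈ 404 mm.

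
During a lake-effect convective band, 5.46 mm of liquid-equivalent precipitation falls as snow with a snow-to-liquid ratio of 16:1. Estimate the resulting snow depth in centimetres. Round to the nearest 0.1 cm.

snow depth ≈ 8.7 cm

Snow depth = liquid × ratio = 5.46 mm × 16 = 87.36 mm = 8.7 cm.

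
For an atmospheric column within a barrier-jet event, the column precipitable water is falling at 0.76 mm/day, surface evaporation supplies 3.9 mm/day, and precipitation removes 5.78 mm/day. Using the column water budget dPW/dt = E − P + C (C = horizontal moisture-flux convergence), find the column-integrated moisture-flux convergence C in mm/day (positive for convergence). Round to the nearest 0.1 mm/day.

C ≈ 1.1 mm/day

dPW/dt = -0.76 mm/day.
C = dPW/dt − E + P = (-0.76) − 3.9 + 5.78 = 1.1 mm/day.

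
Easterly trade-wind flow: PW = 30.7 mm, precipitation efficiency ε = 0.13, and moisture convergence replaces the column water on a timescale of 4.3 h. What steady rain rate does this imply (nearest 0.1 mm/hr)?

R ≈ 0.9 mm/hr

Each overturning extracts ε × PW = 0.13 × 30.7 = 3.991 mm.
Rate = ε·PW / τ = 3.991 / 4.3 h = 0.9 mm/hr.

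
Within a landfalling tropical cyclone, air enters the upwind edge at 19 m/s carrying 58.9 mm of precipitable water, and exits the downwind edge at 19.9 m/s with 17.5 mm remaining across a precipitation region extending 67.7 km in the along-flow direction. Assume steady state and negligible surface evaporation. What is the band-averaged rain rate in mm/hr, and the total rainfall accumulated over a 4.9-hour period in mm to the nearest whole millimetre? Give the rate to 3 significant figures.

R ≈ 41.0 mm/hr; total ≈ 201 mm

Column moisture flux per unit crosswind length is F = V × PW.
Inflow: F_in = 19 × 58.9 = 1119.1 mm·m/s
Outflow: F_out = 19.9 × 17.5 = 348.25 mm·m/s
Steady-state rate R = (F_in − F_out)/L = (1119.1 − 348.25) / 67700 m = 1.139e-02 mm/s.
R = 1.139e-02 × 3600 = 41.0 mm/hr.
Over 4.9 h: total = 41.0 × 4.9 = 200.9 ≈ 201 mm.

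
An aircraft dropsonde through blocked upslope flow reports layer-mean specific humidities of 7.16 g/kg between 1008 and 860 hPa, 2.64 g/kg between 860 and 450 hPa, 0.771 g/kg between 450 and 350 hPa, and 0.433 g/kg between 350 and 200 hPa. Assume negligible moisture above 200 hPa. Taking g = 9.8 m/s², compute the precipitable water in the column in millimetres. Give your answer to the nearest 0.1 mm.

Precipitable water is the column-integrated vapour mass per unit area: PW = (1/g) Σ q̄ Δp, with q in kg/kg and Δp in Pa (1 kg/m² of water = 1 mm).
Layer 1008–860 hPa: Δp = 148 hPa = 14800 Pa, q̄ = 0.00716 kg/kg → 0.00716 × 14800 / 9.8 = 10.81 mm
Layer 860–450 hPa: Δp = 410 hPa = 41000 Pa, q̄ = 0.00264 kg/kg → 0.00264 × 41000 / 9.8 = 11.04 mm
Layer 450–350 hPa: Δp = 100 hPa = 10000 Pa, q̄ = 0.000771 kg/kg → 0.000771 × 10000 / 9.8 = 0.79 mm
Layer 350–200 hPa: Δp = 150 hPa = 15000 Pa, q̄ = 0.000433 kg/kg → 0.000433 × 15000 / 9.8 = 0.66 mm
PW = 10.81 + 11.04 + 0.79 + 0.66 = 23.30 ≈ 23.3 mm.

PW ≈ 23.3 mm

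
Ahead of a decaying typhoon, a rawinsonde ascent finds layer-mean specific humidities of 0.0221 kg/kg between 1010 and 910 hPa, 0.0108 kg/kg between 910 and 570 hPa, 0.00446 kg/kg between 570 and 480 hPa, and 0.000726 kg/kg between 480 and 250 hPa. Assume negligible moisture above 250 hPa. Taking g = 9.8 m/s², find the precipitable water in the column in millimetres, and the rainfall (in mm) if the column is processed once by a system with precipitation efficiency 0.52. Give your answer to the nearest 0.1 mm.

PW ≈ 65.8 mm; rainfall ≈ 34.2 mm

Precipitable water is the column-integrated vapour mass per unit area: PW = (1/g) Σ q̄ Δp, with q in kg/kg and Δp in Pa (1 kg/m² of water = 1 mm).
Layer 1010–910 hPa: Δp = 100 hPa = 10000 Pa, q̄ = 0.0221 kg/kg → 0.0221 × 10000 / 9.8 = 22.55 mm
Layer 910–570 hPa: Δp = 340 hPa = 34000 Pa, q̄ = 0.0108 kg/kg → 0.0108 × 34000 / 9.8 = 37.47 mm
Layer 570–480 hPa: Δp = 90 hPa = 9000 Pa, q̄ = 0.00446 kg/kg → 0.00446 × 9000 / 9.8 = 4.10 mm
Layer 480–250 hPa: Δp = 230 hPa = 23000 Pa, q̄ = 0.000726 kg/kg → 0.000726 × 23000 / 9.8 = 1.70 mm
PW = 22.55 + 37.47 + 4.10 + 1.70 = 65.82 ≈ 65.8 mm.
Rainfall = ε × PW = 0.52 × 65.8 = 34.2 mm.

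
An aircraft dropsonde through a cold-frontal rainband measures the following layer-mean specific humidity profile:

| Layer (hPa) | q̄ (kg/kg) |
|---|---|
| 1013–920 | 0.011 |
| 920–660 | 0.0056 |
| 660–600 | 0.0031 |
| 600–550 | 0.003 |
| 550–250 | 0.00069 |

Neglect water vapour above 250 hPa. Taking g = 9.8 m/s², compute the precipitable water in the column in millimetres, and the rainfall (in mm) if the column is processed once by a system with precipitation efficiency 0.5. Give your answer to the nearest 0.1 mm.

Precipitable water is the column-integrated vapour mass per unit area: PW = (1/g) Σ q̄ Δp, with q in kg/kg and Δp in Pa (1 kg/m² of water = 1 mm).
Layer 1013–920 hPa: Δp = 93 hPa = 9300 Pa, q̄ = 0.011 kg/kg → 0.011 × 9300 / 9.8 = 10.44 mm
Layer 920–660 hPa: Δp = 260 hPa = 26000 Pa, q̄ = 0.0056 kg/kg → 0.0056 × 26000 / 9.8 = 14.86 mm
Layer 660–600 hPa: Δp = 60 hPa = 6000 Pa, q̄ = 0.0031 kg/kg → 0.0031 × 6000 / 9.8 = 1.90 mm
Layer 600–550 hPa: Δp = 50 hPa = 5000 Pa, q̄ = 0.003 kg/kg → 0.003 × 5000 / 9.8 = 1.53 mm
Layer 550–250 hPa: Δp = 300 hPa = 30000 Pa, q̄ = 0.00069 kg/kg → 0.00069 × 30000 / 9.8 = 2.11 mm
PW = 10.44 + 14.86 + 1.90 + 1.53 + 2.11 = 30.84 ≈ 30.8 mm.
Rainfall = ε × PW = 0.5 × 30.8 = 15.4 mm.

PW ≈ 30.8 mm; rainfall ≈ 15.4 mm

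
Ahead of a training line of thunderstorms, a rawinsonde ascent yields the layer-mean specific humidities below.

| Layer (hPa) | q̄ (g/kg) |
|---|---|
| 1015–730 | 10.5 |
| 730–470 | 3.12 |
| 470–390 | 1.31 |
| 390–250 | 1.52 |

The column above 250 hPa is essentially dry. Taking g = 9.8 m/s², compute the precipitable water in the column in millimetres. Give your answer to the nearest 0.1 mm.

Precipitable water is the column-integrated vapour mass per unit area: PW = (1/g) Σ q̄ Δp, with q in kg/kg and Δp in Pa (1 kg/m² of water = 1 mm).
Layer 1015–730 hPa: Δp = 285 hPa = 28500 Pa, q̄ = 0.0105 kg/kg → 0.0105 × 28500 / 9.8 = 30.54 mm
Layer 730–470 hPa: Δp = 260 hPa = 26000 Pa, q̄ = 0.00312 kg/kg → 0.00312 × 26000 / 9.8 = 8.28 mm
Layer 470–390 hPa: Δp = 80 hPa = 8000 Pa, q̄ = 0.00131 kg/kg → 0.00131 × 8000 / 9.8 = 1.07 mm
Layer 390–250 hPa: Δp = 140 hPa = 14000 Pa, q̄ = 0.00152 kg/kg → 0.00152 × 14000 / 9.8 = 2.17 mm
PW = 30.54 + 8.28 + 1.07 + 2.17 = 42.06 ≈ 42.1 mm.

PW ≈ 42.1 mm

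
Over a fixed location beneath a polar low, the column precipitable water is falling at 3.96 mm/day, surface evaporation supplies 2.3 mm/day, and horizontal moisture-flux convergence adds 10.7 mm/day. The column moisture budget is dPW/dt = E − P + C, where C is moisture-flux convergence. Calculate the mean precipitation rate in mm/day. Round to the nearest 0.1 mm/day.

dPW/dt = -3.96 mm/day.
P = E + C − dPW/dt = 2.3 + (10.7) − (-3.96) = 17.0 mm/day.

P ≈ 17.0 mm/day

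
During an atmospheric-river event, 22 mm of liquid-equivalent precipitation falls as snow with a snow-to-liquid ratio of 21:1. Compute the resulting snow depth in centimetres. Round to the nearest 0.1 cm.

Snow depth = liquid × ratio = 22 mm × 21 = 462 mm = 46.2 cm.

snow depth ≈ 46.2 cm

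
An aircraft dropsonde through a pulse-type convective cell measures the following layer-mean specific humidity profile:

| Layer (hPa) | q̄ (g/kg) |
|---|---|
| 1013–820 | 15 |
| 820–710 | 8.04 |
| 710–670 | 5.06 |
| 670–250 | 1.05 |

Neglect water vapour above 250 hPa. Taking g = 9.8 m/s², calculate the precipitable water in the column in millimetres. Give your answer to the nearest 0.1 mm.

PW ≈ 45.1 mm

Precipitable water is the column-integrated vapour mass per unit area: PW = (1/g) Σ q̄ Δp, with q in kg/kg and Δp in Pa (1 kg/m² of water = 1 mm).
Layer 1013–820 hPa: Δp = 193 hPa = 19300 Pa, q̄ = 0.015 kg/kg → 0.015 × 19300 / 9.8 = 29.54 mm
Layer 820–710 hPa: Δp = 110 hPa = 11000 Pa, q̄ = 0.00804 kg/kg → 0.00804 × 11000 / 9.8 = 9.02 mm
Layer 710–670 hPa: Δp = 40 hPa = 4000 Pa, q̄ = 0.00506 kg/kg → 0.00506 × 4000 / 9.8 = 2.07 mm
Layer 670–250 hPa: Δp = 420 hPa = 42000 Pa, q̄ = 0.00105 kg/kg → 0.00105 × 42000 / 9.8 = 4.50 mm
PW = 29.54 + 9.02 + 2.07 + 4.50 = 45.13 ≈ 45.1 mm.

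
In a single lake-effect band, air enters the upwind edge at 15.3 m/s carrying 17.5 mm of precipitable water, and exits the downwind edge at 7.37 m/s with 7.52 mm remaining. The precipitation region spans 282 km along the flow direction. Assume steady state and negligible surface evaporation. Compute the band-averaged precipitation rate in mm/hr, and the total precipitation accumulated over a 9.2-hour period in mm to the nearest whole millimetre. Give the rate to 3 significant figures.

R ≈ 2.71 mm/hr; total ≈ 25 mm

Column moisture flux per unit crosswind length is F = V × PW.
Inflow: F_in = 15.3 × 17.5 = 267.75 mm·m/s
Outflow: F_out = 7.37 × 7.52 = 55.4224 mm·m/s
Steady-state rate R = (F_in − F_out)/L = (267.75 − 55.4224) / 282000 m = 7.529e-04 mm/s.
R = 7.529e-04 × 3600 = 2.71 mm/hr.
Over 9.2 h: total = 2.71 × 9.2 = 24.932 ≈ 25 mm.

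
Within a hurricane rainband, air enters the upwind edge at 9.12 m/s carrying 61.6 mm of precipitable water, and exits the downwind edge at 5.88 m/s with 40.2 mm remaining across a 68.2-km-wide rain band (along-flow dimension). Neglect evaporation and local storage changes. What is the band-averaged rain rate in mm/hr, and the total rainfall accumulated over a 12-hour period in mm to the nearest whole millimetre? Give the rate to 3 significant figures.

R ≈ 17.2 mm/hr; total ≈ 206 mm

Column moisture flux per unit crosswind length is F = V × PW.
Inflow: F_in = 9.12 × 61.6 = 561.792 mm·m/s
Outflow: F_out = 5.88 × 40.2 = 236.376 mm·m/s
Steady-state rate R = (F_in − F_out)/L = (561.792 − 236.376) / 68200 m = 4.771e-03 mm/s.
R = 4.771e-03 × 3600 = 17.2 mm/hr.
Over 12 h: total = 17.2 × 12 = 206.4 ≈ 206 mm.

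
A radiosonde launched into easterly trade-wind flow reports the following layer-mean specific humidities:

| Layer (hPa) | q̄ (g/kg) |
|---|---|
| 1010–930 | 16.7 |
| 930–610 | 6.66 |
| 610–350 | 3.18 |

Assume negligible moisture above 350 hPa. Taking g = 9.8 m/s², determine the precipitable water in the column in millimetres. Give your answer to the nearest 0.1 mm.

Precipitable water is the column-integrated vapour mass per unit area: PW = (1/g) Σ q̄ Δp, with q in kg/kg and Δp in Pa (1 kg/m² of water = 1 mm).
Layer 1010–930 hPa: Δp = 80 hPa = 8000 Pa, q̄ = 0.0167 kg/kg → 0.0167 × 8000 / 9.8 = 13.63 mm
Layer 930–610 hPa: Δp = 320 hPa = 32000 Pa, q̄ = 0.00666 kg/kg → 0.00666 × 32000 / 9.8 = 21.75 mm
Layer 610–350 hPa: Δp = 260 hPa = 26000 Pa, q̄ = 0.00318 kg/kg → 0.00318 × 26000 / 9.8 = 8.44 mm
PW = 13.63 + 21.75 + 8.44 = 43.82 ≈ 43.8 mm.

PW ≈ 43.8 mm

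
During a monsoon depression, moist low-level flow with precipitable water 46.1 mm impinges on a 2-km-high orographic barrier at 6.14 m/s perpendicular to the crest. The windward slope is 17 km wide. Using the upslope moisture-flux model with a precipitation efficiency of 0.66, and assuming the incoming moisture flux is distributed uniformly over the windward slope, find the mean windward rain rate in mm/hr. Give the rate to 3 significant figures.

R ≈ 39.6 mm/hr

Incoming column moisture flux per unit ridge length: F = V × PW = 6.14 × 46.1 = 283.054 mm·m/s.
Spread over the 17 km slope with efficiency ε = 0.66: R = ε·F/W = 0.66 × 283.054 / 17000 m = 1.099e-02 mm/s.
R = 1.099e-02 × 3600 = 39.6 mm/hr.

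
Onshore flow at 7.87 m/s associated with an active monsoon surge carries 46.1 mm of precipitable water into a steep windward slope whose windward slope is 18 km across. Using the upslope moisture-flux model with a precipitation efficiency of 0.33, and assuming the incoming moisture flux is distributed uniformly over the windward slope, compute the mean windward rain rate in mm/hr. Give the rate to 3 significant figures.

Incoming column moisture flux per unit ridge length: F = V × PW = 7.87 × 46.1 = 362.807 mm·m/s.
Spread over the 18 km slope with efficiency ε = 0.33: R = ε·F/W = 0.33 × 362.807 / 18000 m = 6.651e-03 mm/s.
R = 6.651e-03 × 3600 = 23.9 mm/hr.

R ≈ 23.9 mm/hr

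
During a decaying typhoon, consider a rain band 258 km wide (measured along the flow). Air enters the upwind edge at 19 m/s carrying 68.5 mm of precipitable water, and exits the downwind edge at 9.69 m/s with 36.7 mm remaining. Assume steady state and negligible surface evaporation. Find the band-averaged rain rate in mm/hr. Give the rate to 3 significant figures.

R ≈ 13.2 mm/hr

Column moisture flux per unit crosswind length is F = V × PW.
Inflow: F_in = 19 × 68.5 = 1301.5 mm·m/s
Outflow: F_out = 9.69 × 36.7 = 355.623 mm·m/s
Steady-state rate R = (F_in − F_out)/L = (1301.5 − 355.623) / 258000 m = 3.666e-03 mm/s.
R = 3.666e-03 × 3600 = 13.2 mm/hr.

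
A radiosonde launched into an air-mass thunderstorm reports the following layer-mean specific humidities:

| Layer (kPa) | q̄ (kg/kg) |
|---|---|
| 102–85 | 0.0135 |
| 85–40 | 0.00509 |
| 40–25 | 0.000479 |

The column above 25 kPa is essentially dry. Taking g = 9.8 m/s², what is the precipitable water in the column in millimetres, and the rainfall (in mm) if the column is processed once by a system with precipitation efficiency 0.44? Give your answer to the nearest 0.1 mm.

Precipitable water is the column-integrated vapour mass per unit area: PW = (1/g) Σ q̄ Δp, with q in kg/kg and Δp in Pa (1 kg/m² of water = 1 mm).
Layer 102–85 kPa: Δp = 170 hPa = 17000 Pa, q̄ = 0.0135 kg/kg → 0.0135 × 17000 / 9.8 = 23.42 mm
Layer 85–40 kPa: Δp = 450 hPa = 45000 Pa, q̄ = 0.00509 kg/kg → 0.00509 × 45000 / 9.8 = 23.37 mm
Layer 40–25 kPa: Δp = 150 hPa = 15000 Pa, q̄ = 0.000479 kg/kg → 0.000479 × 15000 / 9.8 = 0.73 mm
PW = 23.42 + 23.37 + 0.73 = 47.52 ≈ 47.5 mm.
Rainfall = ε × PW = 0.44 × 47.5 = 20.9 mm.

PW ≈ 47.5 mm; rainfall ≈ 20.9 mm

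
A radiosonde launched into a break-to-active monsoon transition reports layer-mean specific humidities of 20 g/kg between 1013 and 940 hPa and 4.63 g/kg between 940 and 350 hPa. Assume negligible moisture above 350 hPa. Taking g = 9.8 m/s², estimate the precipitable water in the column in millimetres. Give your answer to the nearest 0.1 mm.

PW ≈ 42.8 mm

Precipitable water is the column-integrated vapour mass per unit area: PW = (1/g) Σ q̄ Δp, with q in kg/kg and Δp in Pa (1 kg/m² of water = 1 mm).
Layer 1013–940 hPa: Δp = 73 hPa = 7300 Pa, q̄ = 0.02 kg/kg → 0.02 × 7300 / 9.8 = 14.90 mm
Layer 940–350 hPa: Δp = 590 hPa = 59000 Pa, q̄ = 0.00463 kg/kg → 0.00463 × 59000 / 9.8 = 27.87 mm
PW = 14.90 + 27.87 = 42.77 ≈ 42.8 mm.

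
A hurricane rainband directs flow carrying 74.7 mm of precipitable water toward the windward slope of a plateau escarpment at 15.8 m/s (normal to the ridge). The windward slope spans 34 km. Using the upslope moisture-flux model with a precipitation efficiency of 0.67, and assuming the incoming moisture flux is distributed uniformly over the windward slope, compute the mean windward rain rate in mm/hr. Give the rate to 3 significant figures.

R ≈ 83.7 mm/hr

Incoming column moisture flux per unit ridge length: F = V × PW = 15.8 × 74.7 = 1180.26 mm·m/s.
Spread over the 34 km slope with efficiency ε = 0.67: R = ε·F/W = 0.67 × 1180.26 / 34000 m = 2.326e-02 mm/s.
R = 2.326e-02 × 3600 = 83.7 mm/hr.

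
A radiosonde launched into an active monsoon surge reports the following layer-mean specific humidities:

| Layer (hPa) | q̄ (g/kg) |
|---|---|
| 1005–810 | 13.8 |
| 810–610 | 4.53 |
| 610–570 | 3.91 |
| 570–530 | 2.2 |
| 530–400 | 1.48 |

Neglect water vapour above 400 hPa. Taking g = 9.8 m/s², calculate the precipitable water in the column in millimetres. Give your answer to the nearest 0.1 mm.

PW ≈ 41.2 mm

Precipitable water is the column-integrated vapour mass per unit area: PW = (1/g) Σ q̄ Δp, with q in kg/kg and Δp in Pa (1 kg/m² of water = 1 mm).
Layer 1005–810 hPa: Δp = 195 hPa = 19500 Pa, q̄ = 0.0138 kg/kg → 0.0138 × 19500 / 9.8 = 27.46 mm
Layer 810–610 hPa: Δp = 200 hPa = 20000 Pa, q̄ = 0.00453 kg/kg → 0.00453 × 20000 / 9.8 = 9.24 mm
Layer 610–570 hPa: Δp = 40 hPa = 4000 Pa, q̄ = 0.00391 kg/kg → 0.00391 × 4000 / 9.8 = 1.60 mm
Layer 570–530 hPa: Δp = 40 hPa = 4000 Pa, q̄ = 0.0022 kg/kg → 0.0022 × 4000 / 9.8 = 0.90 mm
Layer 530–400 hPa: Δp = 130 hPa = 13000 Pa, q̄ = 0.00148 kg/kg → 0.00148 × 13000 / 9.8 = 1.96 mm
PW = 27.46 + 9.24 + 1.60 + 0.90 + 1.96 = 41.16 ≈ 41.2 mm.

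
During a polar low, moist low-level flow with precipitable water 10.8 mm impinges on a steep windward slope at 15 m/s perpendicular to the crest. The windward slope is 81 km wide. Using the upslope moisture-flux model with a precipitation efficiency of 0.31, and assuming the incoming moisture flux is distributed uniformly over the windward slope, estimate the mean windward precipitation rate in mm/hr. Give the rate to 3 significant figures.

Incoming column moisture flux per unit ridge length: F = V × PW = 15 × 10.8 = 162 mm·m/s.
Spread over the 81 km slope with efficiency ε = 0.31: R = ε·F/W = 0.31 × 162 / 81000 m = 6.200e-04 mm/s.
R = 6.200e-04 × 3600 = 2.23 mm/hr.

R ≈ 2.23 mm/hr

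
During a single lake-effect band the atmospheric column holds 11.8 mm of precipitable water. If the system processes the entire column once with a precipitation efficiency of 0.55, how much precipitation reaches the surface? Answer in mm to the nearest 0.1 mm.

precipitation ≈ 6.5 mm

Precipitation = ε × PW = 0.55 × 11.8 = 6.5 mm.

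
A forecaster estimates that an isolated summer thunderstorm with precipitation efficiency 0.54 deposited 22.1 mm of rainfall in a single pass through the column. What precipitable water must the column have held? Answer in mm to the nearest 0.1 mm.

PW ≈ 40.9 mm

PW = rainfall / ε = 22.1 / 0.54 = 40.9 mm.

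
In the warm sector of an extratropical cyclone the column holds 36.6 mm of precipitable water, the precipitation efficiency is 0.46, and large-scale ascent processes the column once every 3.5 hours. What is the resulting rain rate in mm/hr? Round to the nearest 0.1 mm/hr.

Each overturning extracts ε × PW = 0.46 × 36.6 = 16.836 mm.
Rate = ε·PW / τ = 16.836 / 3.5 h = 4.8 mm/hr.

R ≈ 4.8 mm/hr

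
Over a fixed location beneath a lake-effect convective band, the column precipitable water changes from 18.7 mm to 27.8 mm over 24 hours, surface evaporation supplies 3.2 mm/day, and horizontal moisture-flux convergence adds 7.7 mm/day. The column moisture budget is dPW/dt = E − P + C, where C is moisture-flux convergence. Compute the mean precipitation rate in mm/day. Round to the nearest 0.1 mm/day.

dPW/dt = (27.8 − 18.7) mm / (24/24 day) = +9.100 mm/day.
P = E + C − dPW/dt = 3.2 + (7.7) − (+9.100) = 1.8 mm/day.

P ≈ 1.8 mm/day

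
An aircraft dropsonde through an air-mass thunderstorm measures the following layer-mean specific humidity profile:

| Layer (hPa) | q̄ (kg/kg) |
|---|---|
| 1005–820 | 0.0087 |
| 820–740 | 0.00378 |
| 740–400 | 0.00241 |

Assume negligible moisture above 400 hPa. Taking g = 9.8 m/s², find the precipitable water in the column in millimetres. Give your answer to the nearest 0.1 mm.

Precipitable water is the column-integrated vapour mass per unit area: PW = (1/g) Σ q̄ Δp, with q in kg/kg and Δp in Pa (1 kg/m² of water = 1 mm).
Layer 1005–820 hPa: Δp = 185 hPa = 18500 Pa, q̄ = 0.0087 kg/kg → 0.0087 × 18500 / 9.8 = 16.42 mm
Layer 820–740 hPa: Δp = 80 hPa = 8000 Pa, q̄ = 0.00378 kg/kg → 0.00378 × 8000 / 9.8 = 3.09 mm
Layer 740–400 hPa: Δp = 340 hPa = 34000 Pa, q̄ = 0.00241 kg/kg → 0.00241 × 34000 / 9.8 = 8.36 mm
PW = 16.42 + 3.09 + 8.36 = 27.87 ≈ 27.9 mm.

PW ≈ 27.9 mm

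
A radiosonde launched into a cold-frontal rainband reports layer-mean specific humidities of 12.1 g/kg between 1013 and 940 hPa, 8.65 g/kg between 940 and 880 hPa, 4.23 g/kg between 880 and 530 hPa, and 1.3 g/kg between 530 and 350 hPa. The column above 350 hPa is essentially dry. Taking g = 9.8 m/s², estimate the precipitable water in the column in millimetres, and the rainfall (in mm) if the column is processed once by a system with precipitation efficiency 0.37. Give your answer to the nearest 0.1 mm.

PW ≈ 31.8 mm; rainfall ≈ 11.8 mm

Precipitable water is the column-integrated vapour mass per unit area: PW = (1/g) Σ q̄ Δp, with q in kg/kg and Δp in Pa (1 kg/m² of water = 1 mm).
Layer 1013–940 hPa: Δp = 73 hPa = 7300 Pa, q̄ = 0.0121 kg/kg → 0.0121 × 7300 / 9.8 = 9.01 mm
Layer 940–880 hPa: Δp = 60 hPa = 6000 Pa, q̄ = 0.00865 kg/kg → 0.00865 × 6000 / 9.8 = 5.30 mm
Layer 880–530 hPa: Δp = 350 hPa = 35000 Pa, q̄ = 0.00423 kg/kg → 0.00423 × 35000 / 9.8 = 15.11 mm
Layer 530–350 hPa: Δp = 180 hPa = 18000 Pa, q̄ = 0.0013 kg/kg → 0.0013 × 18000 / 9.8 = 2.39 mm
PW = 9.01 + 5.30 + 15.11 + 2.39 = 31.81 ≈ 31.8 mm.
Rainfall = ε × PW = 0.37 × 31.8 = 11.8 mm.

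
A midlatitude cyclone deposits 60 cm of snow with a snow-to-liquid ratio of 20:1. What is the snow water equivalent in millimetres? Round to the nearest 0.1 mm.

SWE = snow depth / ratio = 60 cm / 20 = 3.000 cm = 30.0 mm.

SWE ≈ 30.0 mm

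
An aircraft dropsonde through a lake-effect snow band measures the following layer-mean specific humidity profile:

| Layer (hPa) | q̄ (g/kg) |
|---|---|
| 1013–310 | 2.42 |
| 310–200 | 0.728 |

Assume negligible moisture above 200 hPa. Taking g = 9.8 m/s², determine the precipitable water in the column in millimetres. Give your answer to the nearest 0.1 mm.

Precipitable water is the column-integrated vapour mass per unit area: PW = (1/g) Σ q̄ Δp, with q in kg/kg and Δp in Pa (1 kg/m² of water = 1 mm).
Layer 1013–310 hPa: Δp = 703 hPa = 70300 Pa, q̄ = 0.00242 kg/kg → 0.00242 × 70300 / 9.8 = 17.36 mm
Layer 310–200 hPa: Δp = 110 hPa = 11000 Pa, q̄ = 0.000728 kg/kg → 0.000728 × 11000 / 9.8 = 0.82 mm
PW = 17.36 + 0.82 = 18.18 ≈ 18.2 mm.

PW ≈ 18.2 mm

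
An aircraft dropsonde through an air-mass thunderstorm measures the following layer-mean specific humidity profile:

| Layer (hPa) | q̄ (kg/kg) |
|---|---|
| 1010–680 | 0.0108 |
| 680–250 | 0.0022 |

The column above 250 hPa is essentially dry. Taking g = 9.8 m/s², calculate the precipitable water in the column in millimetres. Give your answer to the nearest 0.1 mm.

PW ≈ 46.0 mm

Precipitable water is the column-integrated vapour mass per unit area: PW = (1/g) Σ q̄ Δp, with q in kg/kg and Δp in Pa (1 kg/m² of water = 1 mm).
Layer 1010–680 hPa: Δp = 330 hPa = 33000 Pa, q̄ = 0.0108 kg/kg → 0.0108 × 33000 / 9.8 = 36.37 mm
Layer 680–250 hPa: Δp = 430 hPa = 43000 Pa, q̄ = 0.0022 kg/kg → 0.0022 × 43000 / 9.8 = 9.65 mm
PW = 36.37 + 9.65 = 46.02 ≈ 46.0 mm.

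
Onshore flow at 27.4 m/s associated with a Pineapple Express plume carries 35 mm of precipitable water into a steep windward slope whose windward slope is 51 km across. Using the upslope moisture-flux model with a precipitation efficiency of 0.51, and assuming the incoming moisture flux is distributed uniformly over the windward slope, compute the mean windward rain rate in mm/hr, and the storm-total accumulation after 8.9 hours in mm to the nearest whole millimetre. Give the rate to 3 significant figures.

Incoming column moisture flux per unit ridge length: F = V × PW = 27.4 × 35 = 959 mm·m/s.
Spread over the 51 km slope with efficiency ε = 0.51: R = ε·F/W = 0.51 × 959 / 51000 m = 9.590e-03 mm/s.
R = 9.590e-03 × 3600 = 34.5 mm/hr.
Over 8.9 h: total = 34.5 × 8.9 = 307.05 ≈ 307 mm.

R ≈ 34.5 mm/hr; total ≈ 307 mm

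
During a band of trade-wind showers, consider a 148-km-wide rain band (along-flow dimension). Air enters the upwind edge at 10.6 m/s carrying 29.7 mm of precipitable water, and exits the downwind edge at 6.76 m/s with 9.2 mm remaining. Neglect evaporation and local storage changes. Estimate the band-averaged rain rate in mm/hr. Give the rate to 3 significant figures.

R ≈ 6.15 mm/hr

Column moisture flux per unit crosswind length is F = V × PW.
Inflow: F_in = 10.6 × 29.7 = 314.82 mm·m/s
Outflow: F_out = 6.76 × 9.2 = 62.192 mm·m/s
Steady-state rate R = (F_in − F_out)/L = (314.82 − 62.192) / 148000 m = 1.707e-03 mm/s.
R = 1.707e-03 × 3600 = 6.15 mm/hr.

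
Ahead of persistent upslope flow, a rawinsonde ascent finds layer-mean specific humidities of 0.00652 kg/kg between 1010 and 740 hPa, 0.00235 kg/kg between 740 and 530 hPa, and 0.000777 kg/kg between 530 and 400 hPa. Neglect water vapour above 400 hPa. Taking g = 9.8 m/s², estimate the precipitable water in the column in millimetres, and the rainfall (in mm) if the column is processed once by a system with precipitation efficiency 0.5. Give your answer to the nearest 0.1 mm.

PW ≈ 24.0 mm; rainfall ≈ 12.0 mm

Precipitable water is the column-integrated vapour mass per unit area: PW = (1/g) Σ q̄ Δp, with q in kg/kg and Δp in Pa (1 kg/m² of water = 1 mm).
Layer 1010–740 hPa: Δp = 270 hPa = 27000 Pa, q̄ = 0.00652 kg/kg → 0.00652 × 27000 / 9.8 = 17.96 mm
Layer 740–530 hPa: Δp = 210 hPa = 21000 Pa, q̄ = 0.00235 kg/kg → 0.00235 × 21000 / 9.8 = 5.04 mm
Layer 530–400 hPa: Δp = 130 hPa = 13000 Pa, q̄ = 0.000777 kg/kg → 0.000777 × 13000 / 9.8 = 1.03 mm
PW = 17.96 + 5.04 + 1.03 = 24.03 ≈ 24.0 mm.
Rainfall = ε × PW = 0.5 × 24.0 = 12.0 mm.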